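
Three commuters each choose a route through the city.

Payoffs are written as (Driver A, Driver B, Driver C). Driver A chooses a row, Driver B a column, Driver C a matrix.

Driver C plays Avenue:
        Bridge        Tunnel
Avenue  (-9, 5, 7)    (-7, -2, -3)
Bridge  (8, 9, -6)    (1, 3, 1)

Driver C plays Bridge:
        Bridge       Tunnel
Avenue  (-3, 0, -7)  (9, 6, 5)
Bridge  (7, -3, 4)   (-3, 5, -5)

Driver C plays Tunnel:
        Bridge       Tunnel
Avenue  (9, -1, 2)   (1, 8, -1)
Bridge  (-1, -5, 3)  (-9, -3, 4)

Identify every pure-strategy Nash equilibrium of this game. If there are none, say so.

(Avenue, Bridge, Avenue): Driver A can switch to Bridge (-9 → 8). Not NE.
(Avenue, Bridge, Bridge): Driver A can switch to Bridge (-3 → 7). Not NE.
(Avenue, Bridge, Tunnel): Driver B can switch to Tunnel (-1 → 8). Not NE.
(Avenue, Tunnel, Avenue): Driver A can switch to Bridge (-7 → 1). Not NE.
(Avenue, Tunnel, Bridge): Driver A gets 9, best alternative -3; Driver B gets 6, best alternative 0; Driver C gets 5, best alternative -1. No profitable deviation — NE.
(Avenue, Tunnel, Tunnel): Driver C can switch to Bridge (-1 → 5). Not NE.
(Bridge, Bridge, Avenue): Driver C can switch to Bridge (-6 → 4). Not NE.
(The remaining 5 profiles each have a profitable deviation by the same check.)

The unique pure-strategy Nash equilibrium is (Avenue, Tunnel, Bridge).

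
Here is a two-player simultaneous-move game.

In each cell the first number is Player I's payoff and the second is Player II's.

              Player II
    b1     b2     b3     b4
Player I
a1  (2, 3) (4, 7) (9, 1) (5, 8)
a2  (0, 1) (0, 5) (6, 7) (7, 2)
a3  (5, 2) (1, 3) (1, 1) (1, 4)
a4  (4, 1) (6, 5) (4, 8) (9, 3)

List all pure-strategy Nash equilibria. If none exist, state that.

Check each profile: it is a Nash equilibrium iff no player can strictly gain by switching unilaterally.
(a1, b1): Player I can switch to a3 (2 → 5). Not NE.
(a1, b2): Player I can switch to a4 (4 → 6). Not NE.
(a1, b3): Player II can switch to b1 (1 → 3). Not NE.
(a1, b4): Player I can switch to a2 (5 → 7). Not NE.
(a2, b1): Player I can switch to a1 (0 → 2). Not NE.
(a2, b2): Player I can switch to a1 (0 → 4). Not NE.
(a2, b3): Player I can switch to a1 (6 → 9). Not NE.
(a2, b4): Player I can switch to a4 (7 → 9). Not NE.
(a3, b1): Player II can switch to b2 (2 → 3). Not NE.
(a3, b2): Player I can switch to a1 (1 → 4). Not NE.
(The remaining 6 profiles each have a profitable deviation by the same check.)

There is no pure-strategy Nash equilibrium.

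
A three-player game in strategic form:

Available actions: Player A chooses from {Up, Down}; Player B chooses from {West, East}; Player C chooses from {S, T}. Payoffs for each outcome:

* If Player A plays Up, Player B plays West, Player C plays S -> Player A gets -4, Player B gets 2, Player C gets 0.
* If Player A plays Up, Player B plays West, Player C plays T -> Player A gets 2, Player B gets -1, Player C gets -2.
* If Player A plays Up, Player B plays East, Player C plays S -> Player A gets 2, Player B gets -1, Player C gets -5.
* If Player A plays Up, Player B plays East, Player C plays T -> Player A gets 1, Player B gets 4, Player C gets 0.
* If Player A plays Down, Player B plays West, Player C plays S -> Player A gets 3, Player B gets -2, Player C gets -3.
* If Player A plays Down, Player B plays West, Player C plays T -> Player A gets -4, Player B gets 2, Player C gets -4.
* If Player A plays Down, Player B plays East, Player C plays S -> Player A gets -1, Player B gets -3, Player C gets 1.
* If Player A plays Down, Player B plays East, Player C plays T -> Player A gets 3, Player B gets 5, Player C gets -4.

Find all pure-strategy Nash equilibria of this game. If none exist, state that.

(Down, West, S)

Player A against (West, S): payoffs -4, 3 → best response Down.
Player A against (West, T): payoffs 2, -4 → best response Up.
Player A against (East, S): payoffs 2, -1 → best response Up.
Player A against (East, T): payoffs 1, 3 → best response Down.
Player B against (Up, S): payoffs 2, -1 → best response West.
Player B against (Up, T): payoffs -1, 4 → best response East.
Player B against (Down, S): payoffs -2, -3 → best response West.
Player B against (Down, T): payoffs 2, 5 → best response East.
Player C against (Up, West): payoffs 0, -2 → best response S.
Player C against (Up, East): payoffs -5, 0 → best response T.
Player C against (Down, West): payoffs -3, -4 → best response S.
Player C against (Down, East): payoffs 1, -4 → best response S.
Mutual best responses: (Down, West, S).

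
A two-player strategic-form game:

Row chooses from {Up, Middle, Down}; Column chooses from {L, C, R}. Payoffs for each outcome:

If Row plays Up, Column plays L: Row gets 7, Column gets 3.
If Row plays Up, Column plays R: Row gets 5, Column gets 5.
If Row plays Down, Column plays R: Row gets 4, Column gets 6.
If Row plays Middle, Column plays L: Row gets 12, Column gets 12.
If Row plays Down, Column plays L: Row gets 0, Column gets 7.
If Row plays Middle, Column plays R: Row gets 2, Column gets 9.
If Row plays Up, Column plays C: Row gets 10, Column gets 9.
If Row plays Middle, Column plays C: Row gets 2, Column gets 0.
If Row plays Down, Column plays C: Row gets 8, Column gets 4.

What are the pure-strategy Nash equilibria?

(Up, C); (Middle, L)

Row against L: payoffs 7, 12, 0 → best response Middle.
Row against C: payoffs 10, 2, 8 → best response Up.
Row against R: payoffs 5, 2, 4 → best response Up.
Column against Up: payoffs 3, 9, 5 → best response C.
Column against Middle: payoffs 12, 0, 9 → best response L.
Column against Down: payoffs 7, 4, 6 → best response L.
Mutual best responses: (Up, C); (Middle, L).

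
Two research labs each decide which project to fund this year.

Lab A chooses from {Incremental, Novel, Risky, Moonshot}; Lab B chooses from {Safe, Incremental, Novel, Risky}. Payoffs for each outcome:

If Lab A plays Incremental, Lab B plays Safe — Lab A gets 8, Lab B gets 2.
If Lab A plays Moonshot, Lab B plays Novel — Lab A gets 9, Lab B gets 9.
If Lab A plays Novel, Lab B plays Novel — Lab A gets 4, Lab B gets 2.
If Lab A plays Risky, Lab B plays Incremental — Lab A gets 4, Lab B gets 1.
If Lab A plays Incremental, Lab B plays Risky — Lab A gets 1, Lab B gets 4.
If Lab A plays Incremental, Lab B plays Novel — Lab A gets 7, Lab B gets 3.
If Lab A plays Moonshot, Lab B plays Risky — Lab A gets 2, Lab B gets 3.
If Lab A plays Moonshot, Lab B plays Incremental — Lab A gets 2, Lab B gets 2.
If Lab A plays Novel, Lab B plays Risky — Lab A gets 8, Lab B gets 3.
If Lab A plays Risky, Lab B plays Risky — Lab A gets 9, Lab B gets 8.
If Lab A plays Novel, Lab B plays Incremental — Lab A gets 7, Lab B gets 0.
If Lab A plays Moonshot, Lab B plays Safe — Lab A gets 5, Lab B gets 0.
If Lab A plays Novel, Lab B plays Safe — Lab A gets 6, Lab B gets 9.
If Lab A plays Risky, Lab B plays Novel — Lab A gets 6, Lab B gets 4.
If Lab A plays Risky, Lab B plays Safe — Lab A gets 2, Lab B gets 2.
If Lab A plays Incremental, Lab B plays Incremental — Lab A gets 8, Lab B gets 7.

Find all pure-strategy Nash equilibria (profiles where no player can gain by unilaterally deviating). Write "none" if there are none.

(Incremental, Incremental), (Risky, Risky), (Moonshot, Novel)

Lab A against Safe: payoffs 8, 6, 2, 5 → best response Incremental.
Lab A against Incremental: payoffs 8, 7, 4, 2 → best response Incremental.
Lab A against Novel: payoffs 7, 4, 6, 9 → best response Moonshot.
Lab A against Risky: payoffs 1, 8, 9, 2 → best response Risky.
Lab B against Incremental: payoffs 2, 7, 3, 4 → best response Incremental.
Lab B against Novel: payoffs 9, 0, 2, 3 → best response Safe.
Lab B against Risky: payoffs 2, 1, 4, 8 → best response Risky.
Lab B against Moonshot: payoffs 0, 2, 9, 3 → best response Novel.
Mutual best responses: (Incremental, Incremental); (Risky, Risky); (Moonshot, Novel).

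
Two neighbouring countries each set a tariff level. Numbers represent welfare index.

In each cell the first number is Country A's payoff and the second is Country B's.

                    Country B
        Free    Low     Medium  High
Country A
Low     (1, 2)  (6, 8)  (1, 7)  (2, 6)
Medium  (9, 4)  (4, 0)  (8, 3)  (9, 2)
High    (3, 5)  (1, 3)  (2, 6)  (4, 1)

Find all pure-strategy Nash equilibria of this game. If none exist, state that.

(Low, Low); (Medium, Free)

Country A against Free: payoffs 1, 9, 3 → best response Medium.
Country A against Low: payoffs 6, 4, 1 → best response Low.
Country A against Medium: payoffs 1, 8, 2 → best response Medium.
Country A against High: payoffs 2, 9, 4 → best response Medium.
Country B against Low: payoffs 2, 8, 7, 6 → best response Low.
Country B against Medium: payoffs 4, 0, 3, 2 → best response Free.
Country B against High: payoffs 5, 3, 6, 1 → best response Medium.
Mutual best responses: (Low, Low); (Medium, Free).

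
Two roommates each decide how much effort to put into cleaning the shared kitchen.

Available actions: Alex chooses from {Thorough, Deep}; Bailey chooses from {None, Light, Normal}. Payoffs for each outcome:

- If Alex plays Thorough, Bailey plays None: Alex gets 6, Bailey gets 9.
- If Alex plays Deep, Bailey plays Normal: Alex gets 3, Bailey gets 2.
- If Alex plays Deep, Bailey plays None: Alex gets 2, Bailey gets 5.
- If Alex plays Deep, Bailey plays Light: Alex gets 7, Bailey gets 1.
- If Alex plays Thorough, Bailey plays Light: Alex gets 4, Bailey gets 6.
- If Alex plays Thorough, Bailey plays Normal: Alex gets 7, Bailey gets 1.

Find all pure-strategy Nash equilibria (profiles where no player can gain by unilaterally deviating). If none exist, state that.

Pure NE: (Thorough, None)

Alex against None: payoffs 6, 2 → best response Thorough.
Alex against Light: payoffs 4, 7 → best response Deep.
Alex against Normal: payoffs 7, 3 → best response Thorough.
Bailey against Thorough: payoffs 9, 6, 1 → best response None.
Bailey against Deep: payoffs 5, 1, 2 → best response None.
Mutual best responses: (Thorough, None).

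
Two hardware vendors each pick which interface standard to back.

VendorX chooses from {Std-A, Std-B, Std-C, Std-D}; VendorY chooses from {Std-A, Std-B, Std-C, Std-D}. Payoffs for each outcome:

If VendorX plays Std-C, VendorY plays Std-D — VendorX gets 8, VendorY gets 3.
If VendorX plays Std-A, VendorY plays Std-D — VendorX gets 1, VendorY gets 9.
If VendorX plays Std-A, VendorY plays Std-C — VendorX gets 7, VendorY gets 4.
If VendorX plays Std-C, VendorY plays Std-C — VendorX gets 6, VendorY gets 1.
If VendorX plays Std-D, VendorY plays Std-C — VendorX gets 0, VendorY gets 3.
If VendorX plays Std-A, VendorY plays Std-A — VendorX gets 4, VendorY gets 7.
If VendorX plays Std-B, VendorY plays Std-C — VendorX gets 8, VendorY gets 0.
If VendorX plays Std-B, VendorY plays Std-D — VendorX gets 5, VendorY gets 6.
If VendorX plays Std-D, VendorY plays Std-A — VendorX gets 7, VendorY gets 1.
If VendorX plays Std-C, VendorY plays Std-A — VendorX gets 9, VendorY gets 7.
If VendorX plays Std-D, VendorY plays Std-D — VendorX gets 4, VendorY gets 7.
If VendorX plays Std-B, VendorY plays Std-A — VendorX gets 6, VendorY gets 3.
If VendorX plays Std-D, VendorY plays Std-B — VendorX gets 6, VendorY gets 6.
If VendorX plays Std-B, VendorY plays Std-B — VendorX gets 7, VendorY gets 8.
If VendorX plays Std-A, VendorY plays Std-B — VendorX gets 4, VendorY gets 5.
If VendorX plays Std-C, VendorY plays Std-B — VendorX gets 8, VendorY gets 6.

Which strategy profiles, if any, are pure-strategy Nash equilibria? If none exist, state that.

(Std-A, Std-A): VendorX can switch to Std-B (4 → 6). Not NE.
(Std-A, Std-B): VendorX can switch to Std-B (4 → 7). Not NE.
(Std-A, Std-C): VendorX can switch to Std-B (7 → 8). Not NE.
(Std-A, Std-D): VendorX can switch to Std-B (1 → 5). Not NE.
(Std-B, Std-A): VendorX can switch to Std-C (6 → 9). Not NE.
(Std-B, Std-B): VendorX can switch to Std-C (7 → 8). Not NE.
(Std-C, Std-A): VendorX gets 9, best alternative 7; VendorY gets 7, best alternative 6. No profitable deviation — NE.
(The remaining 9 profiles each have a profitable deviation by the same check.)

The unique pure-strategy Nash equilibrium is (Std-C, Std-A).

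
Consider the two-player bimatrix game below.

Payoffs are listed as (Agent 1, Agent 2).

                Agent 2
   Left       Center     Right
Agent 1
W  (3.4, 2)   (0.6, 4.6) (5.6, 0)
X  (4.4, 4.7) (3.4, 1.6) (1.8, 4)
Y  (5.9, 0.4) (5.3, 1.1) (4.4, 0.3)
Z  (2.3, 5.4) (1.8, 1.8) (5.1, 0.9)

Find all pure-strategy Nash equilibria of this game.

The unique pure-strategy Nash equilibrium is (Y, Center).

Mark each player's best response to every combination of opponents' strategies; a profile where every player is best-responding is a pure Nash equilibrium.
Agent 1 against Left: payoffs 3.4, 4.4, 5.9, 2.3 → best response Y.
Agent 1 against Center: payoffs 0.6, 3.4, 5.3, 1.8 → best response Y.
Agent 1 against Right: payoffs 5.6, 1.8, 4.4, 5.1 → best response W.
Agent 2 against W: payoffs 2, 4.6, 0 → best response Center.
Agent 2 against X: payoffs 4.7, 1.6, 4 → best response Left.
Agent 2 against Y: payoffs 0.4, 1.1, 0.3 → best response Center.
Agent 2 against Z: payoffs 5.4, 1.8, 0.9 → best response Left.
Mutual best responses: (Y, Center).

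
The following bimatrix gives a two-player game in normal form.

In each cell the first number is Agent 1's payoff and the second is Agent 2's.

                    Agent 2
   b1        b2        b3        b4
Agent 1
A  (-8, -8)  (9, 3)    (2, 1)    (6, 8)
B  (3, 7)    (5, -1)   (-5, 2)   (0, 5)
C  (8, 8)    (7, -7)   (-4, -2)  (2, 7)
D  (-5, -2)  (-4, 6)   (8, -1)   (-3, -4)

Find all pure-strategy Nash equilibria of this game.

Agent 1 against b1: payoffs -8, 3, 8, -5 → best response C.
Agent 1 against b2: payoffs 9, 5, 7, -4 → best response A.
Agent 1 against b3: payoffs 2, -5, -4, 8 → best response D.
Agent 1 against b4: payoffs 6, 0, 2, -3 → best response A.
Agent 2 against A: payoffs -8, 3, 1, 8 → best response b4.
Agent 2 against B: payoffs 7, -1, 2, 5 → best response b1.
Agent 2 against C: payoffs 8, -7, -2, 7 → best response b1.
Agent 2 against D: payoffs -2, 6, -1, -4 → best response b2.
Mutual best responses: (A, b4); (C, b1).

(A, b4) and (C, b1)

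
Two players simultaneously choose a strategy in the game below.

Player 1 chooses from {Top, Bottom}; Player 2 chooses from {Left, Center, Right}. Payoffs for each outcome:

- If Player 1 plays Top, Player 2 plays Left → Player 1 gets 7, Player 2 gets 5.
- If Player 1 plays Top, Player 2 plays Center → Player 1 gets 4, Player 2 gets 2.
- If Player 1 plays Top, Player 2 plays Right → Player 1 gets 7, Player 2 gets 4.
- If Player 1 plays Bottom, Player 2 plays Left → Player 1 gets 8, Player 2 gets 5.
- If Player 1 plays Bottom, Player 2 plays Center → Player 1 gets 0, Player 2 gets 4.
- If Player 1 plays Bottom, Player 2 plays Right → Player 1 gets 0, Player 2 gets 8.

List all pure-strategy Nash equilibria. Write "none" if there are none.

Player 1 against Left: payoffs 7, 8 → best response Bottom.
Player 1 against Center: payoffs 4, 0 → best response Top.
Player 1 against Right: payoffs 7, 0 → best response Top.
Player 2 against Top: payoffs 5, 2, 4 → best response Left.
Player 2 against Bottom: payoffs 5, 4, 8 → best response Right.
No profile is a mutual best response for all players.

This game has no pure Nash equilibrium.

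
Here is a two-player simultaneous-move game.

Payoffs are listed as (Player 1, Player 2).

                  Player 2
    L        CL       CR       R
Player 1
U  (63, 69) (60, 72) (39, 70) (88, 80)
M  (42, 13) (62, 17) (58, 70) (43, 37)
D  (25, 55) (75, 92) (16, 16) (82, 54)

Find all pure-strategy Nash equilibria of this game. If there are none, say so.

(U, L): Player 2 can switch to CL (69 → 72). Not NE.
(U, CL): Player 1 can switch to M (60 → 62). Not NE.
(U, CR): Player 1 can switch to M (39 → 58). Not NE.
(U, R): Player 1 gets 88, best alternative 82; Player 2 gets 80, best alternative 72. No profitable deviation — NE.
(M, L): Player 1 can switch to U (42 → 63). Not NE.
(M, CL): Player 1 can switch to D (62 → 75). Not NE.
(M, CR): Player 1 gets 58, best alternative 39; Player 2 gets 70, best alternative 37. No profitable deviation — NE.
(M, R): Player 1 can switch to U (43 → 88). Not NE.
(D, L): Player 1 can switch to U (25 → 63). Not NE.
(D, CL): Player 1 gets 75, best alternative 62; Player 2 gets 92, best alternative 55. No profitable deviation — NE.
(D, CR): Player 1 can switch to U (16 → 39). Not NE.
(D, R): Player 1 can switch to U (82 → 88). Not NE.

Pure-strategy Nash equilibria: (U, R) and (M, CR) and (D, CL)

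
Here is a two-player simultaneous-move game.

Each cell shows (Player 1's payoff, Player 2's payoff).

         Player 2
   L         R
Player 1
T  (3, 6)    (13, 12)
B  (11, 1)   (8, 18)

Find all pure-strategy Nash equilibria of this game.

For each player, find the best response to each opponent profile; mutual best responses are the pure NE.
Player 1 against L: payoffs 3, 11 → best response B.
Player 1 against R: payoffs 13, 8 → best response T.
Player 2 against T: payoffs 6, 12 → best response R.
Player 2 against B: payoffs 1, 18 → best response R.
Mutual best responses: (T, R).

The unique pure-strategy Nash equilibrium is (T, R).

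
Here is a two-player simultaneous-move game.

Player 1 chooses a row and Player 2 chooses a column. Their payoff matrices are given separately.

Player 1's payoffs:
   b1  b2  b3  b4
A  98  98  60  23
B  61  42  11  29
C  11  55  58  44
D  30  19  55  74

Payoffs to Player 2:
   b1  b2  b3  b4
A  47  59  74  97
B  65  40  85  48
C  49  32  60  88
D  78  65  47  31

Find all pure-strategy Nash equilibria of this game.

Player 1 against b1: payoffs 98, 61, 11, 30 → best response A.
Player 1 against b2: payoffs 98, 42, 55, 19 → best response A.
Player 1 against b3: payoffs 60, 11, 58, 55 → best response A.
Player 1 against b4: payoffs 23, 29, 44, 74 → best response D.
Player 2 against A: payoffs 47, 59, 74, 97 → best response b4.
Player 2 against B: payoffs 65, 40, 85, 48 → best response b3.
Player 2 against C: payoffs 49, 32, 60, 88 → best response b4.
Player 2 against D: payoffs 78, 65, 47, 31 → best response b1.
No profile is a mutual best response for all players.

There is no pure-strategy Nash equilibrium.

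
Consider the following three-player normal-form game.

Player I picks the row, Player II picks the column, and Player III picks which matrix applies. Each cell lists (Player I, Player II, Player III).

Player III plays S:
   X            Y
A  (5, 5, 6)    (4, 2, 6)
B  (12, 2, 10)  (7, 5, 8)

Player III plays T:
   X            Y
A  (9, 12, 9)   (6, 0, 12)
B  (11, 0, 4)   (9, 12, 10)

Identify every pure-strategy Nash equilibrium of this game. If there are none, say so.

The unique pure-strategy Nash equilibrium is (B, Y, T).

(A, X, S): Player I can switch to B (5 → 12). Not NE.
(A, X, T): Player I can switch to B (9 → 11). Not NE.
(A, Y, S): Player I can switch to B (4 → 7). Not NE.
(A, Y, T): Player I can switch to B (6 → 9). Not NE.
(B, X, S): Player II can switch to Y (2 → 5). Not NE.
(B, X, T): Player II can switch to Y (0 → 12). Not NE.
(B, Y, S): Player III can switch to T (8 → 10). Not NE.
(B, Y, T): Player I gets 9, best alternative 6; Player II gets 12, best alternative 0; Player III gets 10, best alternative 8. No profitable deviation — NE.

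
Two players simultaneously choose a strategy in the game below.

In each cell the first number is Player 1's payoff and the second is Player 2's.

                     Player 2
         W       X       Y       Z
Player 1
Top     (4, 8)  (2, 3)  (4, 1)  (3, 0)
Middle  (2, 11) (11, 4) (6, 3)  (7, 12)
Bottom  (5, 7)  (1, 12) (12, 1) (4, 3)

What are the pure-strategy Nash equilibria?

The unique pure-strategy Nash equilibrium is (Middle, Z).

Player 1 against W: payoffs 4, 2, 5 → best response Bottom.
Player 1 against X: payoffs 2, 11, 1 → best response Middle.
Player 1 against Y: payoffs 4, 6, 12 → best response Bottom.
Player 1 against Z: payoffs 3, 7, 4 → best response Middle.
Player 2 against Top: payoffs 8, 3, 1, 0 → best response W.
Player 2 against Middle: payoffs 11, 4, 3, 12 → best response Z.
Player 2 against Bottom: payoffs 7, 12, 1, 3 → best response X.
Mutual best responses: (Middle, Z).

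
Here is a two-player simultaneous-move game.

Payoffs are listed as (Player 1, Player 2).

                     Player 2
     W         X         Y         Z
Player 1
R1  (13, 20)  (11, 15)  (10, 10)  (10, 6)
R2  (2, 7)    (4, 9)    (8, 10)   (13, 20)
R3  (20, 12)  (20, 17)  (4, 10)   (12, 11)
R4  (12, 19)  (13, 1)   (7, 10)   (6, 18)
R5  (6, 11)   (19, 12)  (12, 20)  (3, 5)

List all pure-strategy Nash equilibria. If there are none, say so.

The pure Nash equilibria are (R2, Z); (R3, X); (R5, Y).

Player 1 against W: payoffs 13, 2, 20, 12, 6 → best response R3.
Player 1 against X: payoffs 11, 4, 20, 13, 19 → best response R3.
Player 1 against Y: payoffs 10, 8, 4, 7, 12 → best response R5.
Player 1 against Z: payoffs 10, 13, 12, 6, 3 → best response R2.
Player 2 against R1: payoffs 20, 15, 10, 6 → best response W.
Player 2 against R2: payoffs 7, 9, 10, 20 → best response Z.
Player 2 against R3: payoffs 12, 17, 10, 11 → best response X.
Player 2 against R4: payoffs 19, 1, 10, 18 → best response W.
Player 2 against R5: payoffs 11, 12, 20, 5 → best response Y.
Mutual best responses: (R2, Z); (R3, X); (R5, Y).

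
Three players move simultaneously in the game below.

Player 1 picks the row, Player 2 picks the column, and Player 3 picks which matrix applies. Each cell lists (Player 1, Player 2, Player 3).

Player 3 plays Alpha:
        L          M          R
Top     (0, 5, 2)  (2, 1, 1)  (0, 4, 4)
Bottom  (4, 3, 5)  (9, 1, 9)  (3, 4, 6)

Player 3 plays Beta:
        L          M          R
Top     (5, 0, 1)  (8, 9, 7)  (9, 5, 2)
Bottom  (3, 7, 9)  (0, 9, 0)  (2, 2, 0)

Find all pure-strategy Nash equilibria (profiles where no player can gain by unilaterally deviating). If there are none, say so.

(Top, M, Beta); (Bottom, R, Alpha)

(Top, L, Alpha): Player 1 can switch to Bottom (0 → 4). Not NE.
(Top, L, Beta): Player 2 can switch to M (0 → 9). Not NE.
(Top, M, Alpha): Player 1 can switch to Bottom (2 → 9). Not NE.
(Top, M, Beta): Player 1 gets 8, best alternative 0; Player 2 gets 9, best alternative 5; Player 3 gets 7, best alternative 1. No profitable deviation — NE.
(Top, R, Alpha): Player 1 can switch to Bottom (0 → 3). Not NE.
(Top, R, Beta): Player 2 can switch to M (5 → 9). Not NE.
(Bottom, L, Alpha): Player 2 can switch to R (3 → 4). Not NE.
(Bottom, L, Beta): Player 1 can switch to Top (3 → 5). Not NE.
(Bottom, M, Alpha): Player 2 can switch to L (1 → 3). Not NE.
(Bottom, M, Beta): Player 1 can switch to Top (0 → 8). Not NE.
(Bottom, R, Alpha): Player 1 gets 3, best alternative 0; Player 2 gets 4, best alternative 3; Player 3 gets 6, best alternative 0. No profitable deviation — NE.
(Bottom, R, Beta): Player 1 can switch to Top (2 → 9). Not NE.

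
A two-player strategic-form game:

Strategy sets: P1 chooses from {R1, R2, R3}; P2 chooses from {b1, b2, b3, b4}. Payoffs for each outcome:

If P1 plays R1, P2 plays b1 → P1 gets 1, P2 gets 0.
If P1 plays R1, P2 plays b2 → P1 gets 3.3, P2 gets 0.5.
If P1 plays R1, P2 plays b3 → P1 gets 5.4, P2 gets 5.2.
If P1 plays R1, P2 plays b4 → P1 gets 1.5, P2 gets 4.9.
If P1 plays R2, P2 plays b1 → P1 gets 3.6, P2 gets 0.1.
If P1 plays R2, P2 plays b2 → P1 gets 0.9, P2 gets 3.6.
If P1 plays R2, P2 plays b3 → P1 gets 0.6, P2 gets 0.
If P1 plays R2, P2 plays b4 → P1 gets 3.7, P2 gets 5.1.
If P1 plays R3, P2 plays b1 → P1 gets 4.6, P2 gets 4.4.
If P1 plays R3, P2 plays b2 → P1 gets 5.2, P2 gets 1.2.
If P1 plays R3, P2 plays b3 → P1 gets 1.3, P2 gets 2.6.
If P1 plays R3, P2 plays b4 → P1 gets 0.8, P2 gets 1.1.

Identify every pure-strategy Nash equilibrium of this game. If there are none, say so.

(R1, b1): P1 can switch to R2 (1 → 3.6). Not NE.
(R1, b2): P1 can switch to R3 (3.3 → 5.2). Not NE.
(R1, b3): P1 gets 5.4, best alternative 1.3; P2 gets 5.2, best alternative 4.9. No profitable deviation — NE.
(R1, b4): P1 can switch to R2 (1.5 → 3.7). Not NE.
(R2, b1): P1 can switch to R3 (3.6 → 4.6). Not NE.
(R2, b2): P1 can switch to R1 (0.9 → 3.3). Not NE.
(R2, b3): P1 can switch to R1 (0.6 → 5.4). Not NE.
(R2, b4): P1 gets 3.7, best alternative 1.5; P2 gets 5.1, best alternative 3.6. No profitable deviation — NE.
(R3, b1): P1 gets 4.6, best alternative 3.6; P2 gets 4.4, best alternative 2.6. No profitable deviation — NE.
(R3, b2): P2 can switch to b1 (1.2 → 4.4). Not NE.
(R3, b3): P1 can switch to R1 (1.3 → 5.4). Not NE.
(R3, b4): P1 can switch to R1 (0.8 → 1.5). Not NE.

The pure Nash equilibria are (R1, b3) and (R2, b4) and (R3, b1).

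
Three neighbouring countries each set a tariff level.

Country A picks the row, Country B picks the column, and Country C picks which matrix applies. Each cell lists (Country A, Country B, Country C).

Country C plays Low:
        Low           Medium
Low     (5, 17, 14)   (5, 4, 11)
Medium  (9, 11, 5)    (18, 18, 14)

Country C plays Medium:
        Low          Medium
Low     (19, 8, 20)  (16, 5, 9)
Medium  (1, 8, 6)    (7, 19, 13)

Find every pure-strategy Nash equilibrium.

Country A against (Low, Low): payoffs 5, 9 → best response Medium.
Country A against (Low, Medium): payoffs 19, 1 → best response Low.
Country A against (Medium, Low): payoffs 5, 18 → best response Medium.
Country A against (Medium, Medium): payoffs 16, 7 → best response Low.
Country B against (Low, Low): payoffs 17, 4 → best response Low.
Country B against (Low, Medium): payoffs 8, 5 → best response Low.
Country B against (Medium, Low): payoffs 11, 18 → best response Medium.
Country B against (Medium, Medium): payoffs 8, 19 → best response Medium.
Country C against (Low, Low): payoffs 14, 20 → best response Medium.
Country C against (Low, Medium): payoffs 11, 9 → best response Low.
Country C against (Medium, Low): payoffs 5, 6 → best response Medium.
Country C against (Medium, Medium): payoffs 14, 13 → best response Low.
Mutual best responses: (Low, Low, Medium); (Medium, Medium, Low).

The pure Nash equilibria are (Low, Low, Medium), (Medium, Medium, Low).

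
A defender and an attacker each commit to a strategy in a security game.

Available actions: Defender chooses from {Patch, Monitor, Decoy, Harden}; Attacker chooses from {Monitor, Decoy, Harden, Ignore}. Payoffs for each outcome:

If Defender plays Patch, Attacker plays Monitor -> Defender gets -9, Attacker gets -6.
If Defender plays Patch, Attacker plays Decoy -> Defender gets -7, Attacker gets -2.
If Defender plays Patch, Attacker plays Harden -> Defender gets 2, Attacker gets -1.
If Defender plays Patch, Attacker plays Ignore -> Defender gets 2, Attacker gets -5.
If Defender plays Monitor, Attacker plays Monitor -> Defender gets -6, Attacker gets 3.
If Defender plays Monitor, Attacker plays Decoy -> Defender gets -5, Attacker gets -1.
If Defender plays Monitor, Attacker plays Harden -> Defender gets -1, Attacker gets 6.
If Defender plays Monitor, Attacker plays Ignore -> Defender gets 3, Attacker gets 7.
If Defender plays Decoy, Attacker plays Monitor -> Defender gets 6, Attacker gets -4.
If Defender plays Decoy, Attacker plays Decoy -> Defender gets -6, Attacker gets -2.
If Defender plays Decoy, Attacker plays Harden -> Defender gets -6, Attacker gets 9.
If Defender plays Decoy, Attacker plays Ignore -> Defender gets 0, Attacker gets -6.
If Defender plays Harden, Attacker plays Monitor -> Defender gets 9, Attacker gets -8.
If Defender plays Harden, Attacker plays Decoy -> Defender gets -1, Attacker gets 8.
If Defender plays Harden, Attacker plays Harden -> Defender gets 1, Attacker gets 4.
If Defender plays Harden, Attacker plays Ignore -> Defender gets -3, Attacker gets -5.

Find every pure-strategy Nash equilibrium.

(Patch, Harden), (Monitor, Ignore), (Harden, Decoy)

Mark each player's best response to every combination of opponents' strategies; a profile where every player is best-responding is a pure Nash equilibrium.
Defender against Monitor: payoffs -9, -6, 6, 9 → best response Harden.
Defender against Decoy: payoffs -7, -5, -6, -1 → best response Harden.
Defender against Harden: payoffs 2, -1, -6, 1 → best response Patch.
Defender against Ignore: payoffs 2, 3, 0, -3 → best response Monitor.
Attacker against Patch: payoffs -6, -2, -1, -5 → best response Harden.
Attacker against Monitor: payoffs 3, -1, 6, 7 → best response Ignore.
Attacker against Decoy: payoffs -4, -2, 9, -6 → best response Harden.
Attacker against Harden: payoffs -8, 8, 4, -5 → best response Decoy.
Mutual best responses: (Patch, Harden); (Monitor, Ignore); (Harden, Decoy).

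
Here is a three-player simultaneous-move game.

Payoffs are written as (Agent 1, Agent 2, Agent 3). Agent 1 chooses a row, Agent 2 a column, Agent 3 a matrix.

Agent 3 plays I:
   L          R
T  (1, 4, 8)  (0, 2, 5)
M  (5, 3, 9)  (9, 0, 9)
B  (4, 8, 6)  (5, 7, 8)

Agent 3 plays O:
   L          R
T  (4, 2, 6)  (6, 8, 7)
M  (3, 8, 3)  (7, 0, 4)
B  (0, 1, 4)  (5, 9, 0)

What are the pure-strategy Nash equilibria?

Agent 1 against (L, I): payoffs 1, 5, 4 → best response M.
Agent 1 against (L, O): payoffs 4, 3, 0 → best response T.
Agent 1 against (R, I): payoffs 0, 9, 5 → best response M.
Agent 1 against (R, O): payoffs 6, 7, 5 → best response M.
Agent 2 against (T, I): payoffs 4, 2 → best response L.
Agent 2 against (T, O): payoffs 2, 8 → best response R.
Agent 2 against (M, I): payoffs 3, 0 → best response L.
Agent 2 against (M, O): payoffs 8, 0 → best response L.
Agent 2 against (B, I): payoffs 8, 7 → best response L.
Agent 2 against (B, O): payoffs 1, 9 → best response R.
Agent 3 against (T, L): payoffs 8, 6 → best response I.
Agent 3 against (T, R): payoffs 5, 7 → best response O.
Agent 3 against (M, L): payoffs 9, 3 → best response I.
Agent 3 against (M, R): payoffs 9, 4 → best response I.
Agent 3 against (B, L): payoffs 6, 4 → best response I.
Agent 3 against (B, R): payoffs 8, 0 → best response I.
Mutual best responses: (M, L, I).

The unique pure-strategy Nash equilibrium is (M, L, I).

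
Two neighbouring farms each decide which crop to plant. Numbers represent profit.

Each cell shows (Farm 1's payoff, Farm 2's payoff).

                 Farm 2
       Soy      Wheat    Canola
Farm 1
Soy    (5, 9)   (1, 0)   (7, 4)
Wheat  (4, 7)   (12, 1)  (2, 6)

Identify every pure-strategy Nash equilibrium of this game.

Pure NE: (Soy, Soy)

(Soy, Soy): Farm 1 gets 5, best alternative 4; Farm 2 gets 9, best alternative 4. No profitable deviation — NE.
(Soy, Wheat): Farm 1 can switch to Wheat (1 → 12). Not NE.
(Soy, Canola): Farm 2 can switch to Soy (4 → 9). Not NE.
(Wheat, Soy): Farm 1 can switch to Soy (4 → 5). Not NE.
(Wheat, Wheat): Farm 2 can switch to Soy (1 → 7). Not NE.
(Wheat, Canola): Farm 1 can switch to Soy (2 → 7). Not NE.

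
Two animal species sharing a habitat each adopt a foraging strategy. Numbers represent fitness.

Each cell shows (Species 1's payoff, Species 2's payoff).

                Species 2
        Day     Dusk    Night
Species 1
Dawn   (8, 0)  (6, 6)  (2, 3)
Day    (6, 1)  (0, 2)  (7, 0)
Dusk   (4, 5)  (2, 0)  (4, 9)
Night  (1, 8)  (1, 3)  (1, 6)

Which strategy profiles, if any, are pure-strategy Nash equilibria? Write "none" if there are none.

For each player, find the best response to each opponent profile; mutual best responses are the pure NE.
Species 1 against Day: payoffs 8, 6, 4, 1 → best response Dawn.
Species 1 against Dusk: payoffs 6, 0, 2, 1 → best response Dawn.
Species 1 against Night: payoffs 2, 7, 4, 1 → best response Day.
Species 2 against Dawn: payoffs 0, 6, 3 → best response Dusk.
Species 2 against Day: payoffs 1, 2, 0 → best response Dusk.
Species 2 against Dusk: payoffs 5, 0, 9 → best response Night.
Species 2 against Night: payoffs 8, 3, 6 → best response Day.
Mutual best responses: (Dawn, Dusk).

(Dawn, Dusk)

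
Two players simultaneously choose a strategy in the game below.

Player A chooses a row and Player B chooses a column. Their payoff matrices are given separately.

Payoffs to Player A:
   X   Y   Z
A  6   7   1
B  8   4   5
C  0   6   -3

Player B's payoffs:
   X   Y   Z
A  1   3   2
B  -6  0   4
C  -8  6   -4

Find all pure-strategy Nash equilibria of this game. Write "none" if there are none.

For each player, find the best response to each opponent profile; mutual best responses are the pure NE.
Player A against X: payoffs 6, 8, 0 → best response B.
Player A against Y: payoffs 7, 4, 6 → best response A.
Player A against Z: payoffs 1, 5, -3 → best response B.
Player B against A: payoffs 1, 3, 2 → best response Y.
Player B against B: payoffs -6, 0, 4 → best response Z.
Player B against C: payoffs -8, 6, -4 → best response Y.
Mutual best responses: (A, Y); (B, Z).

Pure-strategy Nash equilibria: (A, Y); (B, Z)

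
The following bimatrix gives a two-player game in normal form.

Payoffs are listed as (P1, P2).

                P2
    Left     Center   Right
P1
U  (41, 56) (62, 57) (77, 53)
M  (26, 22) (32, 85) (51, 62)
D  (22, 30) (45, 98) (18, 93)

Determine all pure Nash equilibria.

(U, Left): P2 can switch to Center (56 → 57). Not NE.
(U, Center): P1 gets 62, best alternative 45; P2 gets 57, best alternative 56. No profitable deviation — NE.
(U, Right): P2 can switch to Left (53 → 56). Not NE.
(M, Left): P1 can switch to U (26 → 41). Not NE.
(M, Center): P1 can switch to U (32 → 62). Not NE.
(M, Right): P1 can switch to U (51 → 77). Not NE.
(D, Left): P1 can switch to U (22 → 41). Not NE.
(D, Center): P1 can switch to U (45 → 62). Not NE.
(D, Right): P1 can switch to U (18 → 77). Not NE.

The unique pure-strategy Nash equilibrium is (U, Center).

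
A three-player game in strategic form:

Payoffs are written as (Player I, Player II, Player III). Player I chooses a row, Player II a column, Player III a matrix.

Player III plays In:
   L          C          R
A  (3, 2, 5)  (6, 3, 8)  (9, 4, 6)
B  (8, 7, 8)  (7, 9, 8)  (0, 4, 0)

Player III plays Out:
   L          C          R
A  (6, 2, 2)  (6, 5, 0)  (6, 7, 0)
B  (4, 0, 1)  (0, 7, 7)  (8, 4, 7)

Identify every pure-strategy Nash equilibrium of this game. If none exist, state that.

(A, R, In); (B, C, In)

Player I against (L, In): payoffs 3, 8 → best response B.
Player I against (L, Out): payoffs 6, 4 → best response A.
Player I against (C, In): payoffs 6, 7 → best response B.
Player I against (C, Out): payoffs 6, 0 → best response A.
Player I against (R, In): payoffs 9, 0 → best response A.
Player I against (R, Out): payoffs 6, 8 → best response B.
Player II against (A, In): payoffs 2, 3, 4 → best response R.
Player II against (A, Out): payoffs 2, 5, 7 → best response R.
Player II against (B, In): payoffs 7, 9, 4 → best response C.
Player II against (B, Out): payoffs 0, 7, 4 → best response C.
Player III against (A, L): payoffs 5, 2 → best response In.
Player III against (A, C): payoffs 8, 0 → best response In.
Player III against (A, R): payoffs 6, 0 → best response In.
Player III against (B, L): payoffs 8, 1 → best response In.
Player III against (B, C): payoffs 8, 7 → best response In.
Player III against (B, R): payoffs 0, 7 → best response Out.
Mutual best responses: (A, R, In); (B, C, In).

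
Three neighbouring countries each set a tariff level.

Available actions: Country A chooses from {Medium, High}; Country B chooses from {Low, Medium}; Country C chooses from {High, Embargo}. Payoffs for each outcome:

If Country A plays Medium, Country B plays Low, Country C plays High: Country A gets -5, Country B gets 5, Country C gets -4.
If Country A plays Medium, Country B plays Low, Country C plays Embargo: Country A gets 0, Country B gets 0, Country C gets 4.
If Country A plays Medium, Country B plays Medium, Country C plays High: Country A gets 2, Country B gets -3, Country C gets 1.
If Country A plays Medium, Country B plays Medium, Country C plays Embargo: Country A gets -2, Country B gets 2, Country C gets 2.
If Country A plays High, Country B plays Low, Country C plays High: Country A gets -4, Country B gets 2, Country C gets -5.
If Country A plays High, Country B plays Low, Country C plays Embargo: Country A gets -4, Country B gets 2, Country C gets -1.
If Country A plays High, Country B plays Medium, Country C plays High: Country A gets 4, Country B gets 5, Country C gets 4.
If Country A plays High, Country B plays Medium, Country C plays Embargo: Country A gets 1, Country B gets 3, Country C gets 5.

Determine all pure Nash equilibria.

(High, Medium, Embargo)

(Medium, Low, High): Country A can switch to High (-5 → -4). Not NE.
(Medium, Low, Embargo): Country B can switch to Medium (0 → 2). Not NE.
(Medium, Medium, High): Country A can switch to High (2 → 4). Not NE.
(Medium, Medium, Embargo): Country A can switch to High (-2 → 1). Not NE.
(High, Low, High): Country B can switch to Medium (2 → 5). Not NE.
(High, Low, Embargo): Country A can switch to Medium (-4 → 0). Not NE.
(High, Medium, Embargo): Country A gets 1, best alternative -2; Country B gets 3, best alternative 2; Country C gets 5, best alternative 4. No profitable deviation — NE.
(The remaining 1 profile has a profitable deviation by the same check.)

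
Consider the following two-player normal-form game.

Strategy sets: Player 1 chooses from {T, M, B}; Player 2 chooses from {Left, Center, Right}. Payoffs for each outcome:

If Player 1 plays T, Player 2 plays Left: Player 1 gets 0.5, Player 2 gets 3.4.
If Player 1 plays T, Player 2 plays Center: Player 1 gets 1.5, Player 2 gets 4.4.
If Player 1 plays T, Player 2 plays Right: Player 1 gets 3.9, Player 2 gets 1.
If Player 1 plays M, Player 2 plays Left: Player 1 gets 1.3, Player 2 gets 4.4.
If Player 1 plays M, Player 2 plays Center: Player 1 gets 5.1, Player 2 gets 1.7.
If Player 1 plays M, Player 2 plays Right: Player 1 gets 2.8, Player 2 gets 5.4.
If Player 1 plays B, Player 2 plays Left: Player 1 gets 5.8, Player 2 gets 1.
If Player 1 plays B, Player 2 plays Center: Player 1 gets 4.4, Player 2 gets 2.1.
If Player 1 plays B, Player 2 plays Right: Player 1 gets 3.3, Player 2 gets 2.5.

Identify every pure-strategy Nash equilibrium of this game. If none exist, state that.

none

Player 1 against Left: payoffs 0.5, 1.3, 5.8 → best response B.
Player 1 against Center: payoffs 1.5, 5.1, 4.4 → best response M.
Player 1 against Right: payoffs 3.9, 2.8, 3.3 → best response T.
Player 2 against T: payoffs 3.4, 4.4, 1 → best response Center.
Player 2 against M: payoffs 4.4, 1.7, 5.4 → best response Right.
Player 2 against B: payoffs 1, 2.1, 2.5 → best response Right.
No profile is a mutual best response for all players.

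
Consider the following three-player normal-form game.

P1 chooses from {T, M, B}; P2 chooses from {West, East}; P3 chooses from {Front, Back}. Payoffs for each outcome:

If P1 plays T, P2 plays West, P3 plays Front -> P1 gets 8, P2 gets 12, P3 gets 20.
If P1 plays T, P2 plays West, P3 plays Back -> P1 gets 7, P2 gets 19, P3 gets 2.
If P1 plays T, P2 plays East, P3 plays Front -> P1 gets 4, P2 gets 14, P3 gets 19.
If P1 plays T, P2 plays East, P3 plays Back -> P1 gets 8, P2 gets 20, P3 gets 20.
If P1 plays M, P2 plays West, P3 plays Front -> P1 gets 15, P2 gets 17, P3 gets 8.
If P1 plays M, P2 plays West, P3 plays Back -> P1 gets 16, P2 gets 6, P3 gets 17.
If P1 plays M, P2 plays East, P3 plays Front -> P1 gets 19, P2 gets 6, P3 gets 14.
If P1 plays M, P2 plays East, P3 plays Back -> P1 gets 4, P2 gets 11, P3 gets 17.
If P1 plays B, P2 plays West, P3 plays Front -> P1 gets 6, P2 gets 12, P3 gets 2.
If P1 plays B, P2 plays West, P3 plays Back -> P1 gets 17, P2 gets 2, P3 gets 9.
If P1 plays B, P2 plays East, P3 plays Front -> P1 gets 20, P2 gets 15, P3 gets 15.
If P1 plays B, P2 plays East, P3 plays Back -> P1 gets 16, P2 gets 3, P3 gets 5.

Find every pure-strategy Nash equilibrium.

(T, West, Front): P1 can switch to M (8 → 15). Not NE.
(T, West, Back): P1 can switch to M (7 → 16). Not NE.
(T, East, Front): P1 can switch to M (4 → 19). Not NE.
(T, East, Back): P1 can switch to B (8 → 16). Not NE.
(M, West, Front): P3 can switch to Back (8 → 17). Not NE.
(M, West, Back): P1 can switch to B (16 → 17). Not NE.
(M, East, Front): P1 can switch to B (19 → 20). Not NE.
(M, East, Back): P1 can switch to T (4 → 8). Not NE.
(B, West, Front): P1 can switch to T (6 → 8). Not NE.
(B, West, Back): P2 can switch to East (2 → 3). Not NE.
(B, East, Front): P1 gets 20, best alternative 19; P2 gets 15, best alternative 12; P3 gets 15, best alternative 5. No profitable deviation — NE.
(B, East, Back): P3 can switch to Front (5 → 15). Not NE.

Pure NE: (B, East, Front)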